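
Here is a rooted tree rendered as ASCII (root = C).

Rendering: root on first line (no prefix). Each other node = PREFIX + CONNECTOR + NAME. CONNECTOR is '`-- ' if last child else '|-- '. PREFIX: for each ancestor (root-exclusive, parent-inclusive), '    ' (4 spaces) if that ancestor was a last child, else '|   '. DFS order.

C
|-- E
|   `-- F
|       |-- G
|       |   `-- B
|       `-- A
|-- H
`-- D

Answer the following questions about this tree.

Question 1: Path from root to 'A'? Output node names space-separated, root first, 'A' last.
Walk down from root: C -> E -> F -> A

Answer: C E F A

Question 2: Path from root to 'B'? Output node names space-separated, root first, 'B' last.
Walk down from root: C -> E -> F -> G -> B

Answer: C E F G B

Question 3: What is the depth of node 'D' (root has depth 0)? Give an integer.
Answer: 1

Derivation:
Path from root to D: C -> D
Depth = number of edges = 1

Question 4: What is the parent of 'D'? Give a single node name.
Answer: C

Derivation:
Scan adjacency: D appears as child of C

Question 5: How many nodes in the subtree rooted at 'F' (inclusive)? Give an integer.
Subtree rooted at F contains: A, B, F, G
Count = 4

Answer: 4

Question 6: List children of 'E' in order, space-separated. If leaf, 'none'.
Node E's children (from adjacency): F

Answer: F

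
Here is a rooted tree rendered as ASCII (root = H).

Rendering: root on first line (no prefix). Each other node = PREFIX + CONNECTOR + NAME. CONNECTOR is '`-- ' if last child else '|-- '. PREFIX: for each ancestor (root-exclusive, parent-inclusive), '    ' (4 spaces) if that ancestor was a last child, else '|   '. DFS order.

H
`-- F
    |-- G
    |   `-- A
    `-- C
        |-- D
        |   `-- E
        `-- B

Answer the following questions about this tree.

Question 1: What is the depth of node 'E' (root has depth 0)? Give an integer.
Answer: 4

Derivation:
Path from root to E: H -> F -> C -> D -> E
Depth = number of edges = 4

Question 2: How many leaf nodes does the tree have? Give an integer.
Answer: 3

Derivation:
Leaves (nodes with no children): A, B, E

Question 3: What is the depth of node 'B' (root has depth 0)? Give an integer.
Answer: 3

Derivation:
Path from root to B: H -> F -> C -> B
Depth = number of edges = 3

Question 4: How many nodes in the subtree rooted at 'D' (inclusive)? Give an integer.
Answer: 2

Derivation:
Subtree rooted at D contains: D, E
Count = 2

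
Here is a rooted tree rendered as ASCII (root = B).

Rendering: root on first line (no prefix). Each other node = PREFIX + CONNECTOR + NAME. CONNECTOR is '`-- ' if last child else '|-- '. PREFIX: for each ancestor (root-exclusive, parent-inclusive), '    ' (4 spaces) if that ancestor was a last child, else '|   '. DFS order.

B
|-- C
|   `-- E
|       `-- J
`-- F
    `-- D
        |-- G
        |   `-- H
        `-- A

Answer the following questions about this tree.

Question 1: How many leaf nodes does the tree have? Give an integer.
Answer: 3

Derivation:
Leaves (nodes with no children): A, H, J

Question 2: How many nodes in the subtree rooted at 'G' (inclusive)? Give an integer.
Answer: 2

Derivation:
Subtree rooted at G contains: G, H
Count = 2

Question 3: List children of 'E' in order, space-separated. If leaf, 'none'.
Answer: J

Derivation:
Node E's children (from adjacency): J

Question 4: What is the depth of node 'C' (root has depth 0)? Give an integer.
Path from root to C: B -> C
Depth = number of edges = 1

Answer: 1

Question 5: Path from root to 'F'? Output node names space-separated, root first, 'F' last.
Walk down from root: B -> F

Answer: B F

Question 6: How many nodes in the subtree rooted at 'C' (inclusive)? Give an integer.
Subtree rooted at C contains: C, E, J
Count = 3

Answer: 3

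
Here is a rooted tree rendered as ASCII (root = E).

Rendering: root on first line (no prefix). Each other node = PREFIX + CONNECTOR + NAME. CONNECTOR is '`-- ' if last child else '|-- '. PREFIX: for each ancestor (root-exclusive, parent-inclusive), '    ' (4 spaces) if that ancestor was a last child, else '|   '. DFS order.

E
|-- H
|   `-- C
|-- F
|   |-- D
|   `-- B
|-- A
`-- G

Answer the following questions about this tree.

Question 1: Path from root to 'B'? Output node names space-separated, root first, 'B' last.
Answer: E F B

Derivation:
Walk down from root: E -> F -> B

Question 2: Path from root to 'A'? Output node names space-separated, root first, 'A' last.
Answer: E A

Derivation:
Walk down from root: E -> A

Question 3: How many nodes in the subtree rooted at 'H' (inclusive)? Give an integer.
Answer: 2

Derivation:
Subtree rooted at H contains: C, H
Count = 2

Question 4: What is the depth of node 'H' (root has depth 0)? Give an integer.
Answer: 1

Derivation:
Path from root to H: E -> H
Depth = number of edges = 1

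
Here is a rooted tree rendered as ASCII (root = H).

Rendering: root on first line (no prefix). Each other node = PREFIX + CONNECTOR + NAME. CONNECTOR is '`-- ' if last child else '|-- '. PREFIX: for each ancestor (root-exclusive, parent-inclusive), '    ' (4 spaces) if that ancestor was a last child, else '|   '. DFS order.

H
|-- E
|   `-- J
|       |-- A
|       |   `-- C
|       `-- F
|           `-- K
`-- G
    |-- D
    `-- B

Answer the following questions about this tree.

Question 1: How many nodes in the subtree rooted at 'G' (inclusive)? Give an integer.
Answer: 3

Derivation:
Subtree rooted at G contains: B, D, G
Count = 3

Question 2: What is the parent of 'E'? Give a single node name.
Scan adjacency: E appears as child of H

Answer: H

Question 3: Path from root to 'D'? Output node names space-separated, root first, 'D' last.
Walk down from root: H -> G -> D

Answer: H G D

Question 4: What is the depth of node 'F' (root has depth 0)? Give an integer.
Answer: 3

Derivation:
Path from root to F: H -> E -> J -> F
Depth = number of edges = 3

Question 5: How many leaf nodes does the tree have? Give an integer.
Leaves (nodes with no children): B, C, D, K

Answer: 4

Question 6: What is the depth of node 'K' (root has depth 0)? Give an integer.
Path from root to K: H -> E -> J -> F -> K
Depth = number of edges = 4

Answer: 4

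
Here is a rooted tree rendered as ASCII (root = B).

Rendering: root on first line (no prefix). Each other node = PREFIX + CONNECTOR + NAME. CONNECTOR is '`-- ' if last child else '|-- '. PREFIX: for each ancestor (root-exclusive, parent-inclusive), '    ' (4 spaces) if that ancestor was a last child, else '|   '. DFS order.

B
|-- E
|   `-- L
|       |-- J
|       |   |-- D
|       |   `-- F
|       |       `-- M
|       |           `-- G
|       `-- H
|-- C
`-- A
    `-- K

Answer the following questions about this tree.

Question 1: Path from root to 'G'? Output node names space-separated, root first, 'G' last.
Answer: B E L J F M G

Derivation:
Walk down from root: B -> E -> L -> J -> F -> M -> G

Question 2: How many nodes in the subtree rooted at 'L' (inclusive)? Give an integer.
Subtree rooted at L contains: D, F, G, H, J, L, M
Count = 7

Answer: 7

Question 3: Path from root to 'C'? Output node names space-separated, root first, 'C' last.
Answer: B C

Derivation:
Walk down from root: B -> C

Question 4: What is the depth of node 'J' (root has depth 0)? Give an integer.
Answer: 3

Derivation:
Path from root to J: B -> E -> L -> J
Depth = number of edges = 3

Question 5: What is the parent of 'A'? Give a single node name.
Scan adjacency: A appears as child of B

Answer: B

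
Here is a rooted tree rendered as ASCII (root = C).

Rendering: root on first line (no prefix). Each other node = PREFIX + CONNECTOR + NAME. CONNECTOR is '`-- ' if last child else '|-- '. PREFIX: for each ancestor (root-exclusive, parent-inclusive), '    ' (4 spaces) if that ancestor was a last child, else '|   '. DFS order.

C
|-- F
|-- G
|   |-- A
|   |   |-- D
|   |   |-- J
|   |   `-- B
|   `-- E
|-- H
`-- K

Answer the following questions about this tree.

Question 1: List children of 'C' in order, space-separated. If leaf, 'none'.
Node C's children (from adjacency): F, G, H, K

Answer: F G H K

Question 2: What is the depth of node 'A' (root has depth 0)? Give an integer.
Path from root to A: C -> G -> A
Depth = number of edges = 2

Answer: 2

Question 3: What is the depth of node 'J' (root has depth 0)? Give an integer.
Answer: 3

Derivation:
Path from root to J: C -> G -> A -> J
Depth = number of edges = 3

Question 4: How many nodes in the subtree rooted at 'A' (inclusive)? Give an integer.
Answer: 4

Derivation:
Subtree rooted at A contains: A, B, D, J
Count = 4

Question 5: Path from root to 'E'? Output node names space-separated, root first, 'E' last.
Walk down from root: C -> G -> E

Answer: C G E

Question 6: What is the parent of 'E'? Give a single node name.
Answer: G

Derivation:
Scan adjacency: E appears as child of G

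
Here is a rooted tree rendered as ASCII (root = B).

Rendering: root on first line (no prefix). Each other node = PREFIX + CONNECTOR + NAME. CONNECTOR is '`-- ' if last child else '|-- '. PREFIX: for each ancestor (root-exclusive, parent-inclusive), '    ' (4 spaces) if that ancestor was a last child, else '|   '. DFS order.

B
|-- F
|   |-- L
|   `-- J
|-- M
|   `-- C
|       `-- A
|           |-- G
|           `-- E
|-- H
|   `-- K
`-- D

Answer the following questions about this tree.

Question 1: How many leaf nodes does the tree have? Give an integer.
Answer: 6

Derivation:
Leaves (nodes with no children): D, E, G, J, K, L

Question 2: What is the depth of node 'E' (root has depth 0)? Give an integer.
Path from root to E: B -> M -> C -> A -> E
Depth = number of edges = 4

Answer: 4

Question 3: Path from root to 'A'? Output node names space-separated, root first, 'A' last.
Answer: B M C A

Derivation:
Walk down from root: B -> M -> C -> A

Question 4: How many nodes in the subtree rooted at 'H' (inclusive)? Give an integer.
Subtree rooted at H contains: H, K
Count = 2

Answer: 2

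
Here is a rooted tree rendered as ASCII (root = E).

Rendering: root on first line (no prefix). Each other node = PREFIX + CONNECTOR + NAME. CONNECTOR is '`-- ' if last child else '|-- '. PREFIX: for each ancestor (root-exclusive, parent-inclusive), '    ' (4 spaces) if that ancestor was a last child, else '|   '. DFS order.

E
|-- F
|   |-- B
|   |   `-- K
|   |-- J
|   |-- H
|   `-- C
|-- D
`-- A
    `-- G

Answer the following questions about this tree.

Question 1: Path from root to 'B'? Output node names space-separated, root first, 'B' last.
Answer: E F B

Derivation:
Walk down from root: E -> F -> B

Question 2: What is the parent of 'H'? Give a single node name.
Answer: F

Derivation:
Scan adjacency: H appears as child of F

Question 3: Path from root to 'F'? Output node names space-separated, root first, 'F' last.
Walk down from root: E -> F

Answer: E F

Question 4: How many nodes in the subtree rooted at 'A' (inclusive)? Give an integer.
Answer: 2

Derivation:
Subtree rooted at A contains: A, G
Count = 2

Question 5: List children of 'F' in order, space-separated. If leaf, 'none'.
Answer: B J H C

Derivation:
Node F's children (from adjacency): B, J, H, C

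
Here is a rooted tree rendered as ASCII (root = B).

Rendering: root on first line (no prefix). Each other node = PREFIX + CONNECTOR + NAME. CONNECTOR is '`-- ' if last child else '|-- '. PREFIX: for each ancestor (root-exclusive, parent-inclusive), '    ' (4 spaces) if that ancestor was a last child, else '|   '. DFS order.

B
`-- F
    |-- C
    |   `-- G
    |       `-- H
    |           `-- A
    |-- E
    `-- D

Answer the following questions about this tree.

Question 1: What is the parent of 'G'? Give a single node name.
Answer: C

Derivation:
Scan adjacency: G appears as child of C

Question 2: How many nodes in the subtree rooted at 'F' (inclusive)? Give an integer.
Subtree rooted at F contains: A, C, D, E, F, G, H
Count = 7

Answer: 7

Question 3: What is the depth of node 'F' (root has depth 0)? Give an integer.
Answer: 1

Derivation:
Path from root to F: B -> F
Depth = number of edges = 1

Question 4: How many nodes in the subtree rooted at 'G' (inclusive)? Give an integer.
Subtree rooted at G contains: A, G, H
Count = 3

Answer: 3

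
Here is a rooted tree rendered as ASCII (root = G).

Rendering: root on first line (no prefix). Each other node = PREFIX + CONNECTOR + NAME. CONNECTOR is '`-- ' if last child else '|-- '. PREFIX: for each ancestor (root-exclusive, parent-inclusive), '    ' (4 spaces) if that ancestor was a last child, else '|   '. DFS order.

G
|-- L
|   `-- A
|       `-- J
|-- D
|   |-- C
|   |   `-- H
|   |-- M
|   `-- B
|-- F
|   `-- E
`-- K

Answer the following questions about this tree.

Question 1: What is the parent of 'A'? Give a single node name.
Scan adjacency: A appears as child of L

Answer: L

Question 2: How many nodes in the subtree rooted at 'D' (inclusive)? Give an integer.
Answer: 5

Derivation:
Subtree rooted at D contains: B, C, D, H, M
Count = 5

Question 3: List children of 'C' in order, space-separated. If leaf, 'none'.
Answer: H

Derivation:
Node C's children (from adjacency): H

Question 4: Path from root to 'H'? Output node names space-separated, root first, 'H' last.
Walk down from root: G -> D -> C -> H

Answer: G D C H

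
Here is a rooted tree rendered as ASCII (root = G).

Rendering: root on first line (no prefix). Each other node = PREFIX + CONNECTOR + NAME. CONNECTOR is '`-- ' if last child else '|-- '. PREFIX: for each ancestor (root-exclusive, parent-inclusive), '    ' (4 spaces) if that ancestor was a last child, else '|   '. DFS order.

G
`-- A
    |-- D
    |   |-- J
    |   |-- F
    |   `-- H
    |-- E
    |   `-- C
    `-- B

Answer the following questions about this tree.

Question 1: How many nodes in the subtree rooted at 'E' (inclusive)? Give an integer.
Answer: 2

Derivation:
Subtree rooted at E contains: C, E
Count = 2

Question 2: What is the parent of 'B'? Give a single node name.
Scan adjacency: B appears as child of A

Answer: A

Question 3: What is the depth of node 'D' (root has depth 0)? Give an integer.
Path from root to D: G -> A -> D
Depth = number of edges = 2

Answer: 2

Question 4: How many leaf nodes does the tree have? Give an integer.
Answer: 5

Derivation:
Leaves (nodes with no children): B, C, F, H, J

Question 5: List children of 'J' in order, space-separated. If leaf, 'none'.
Node J's children (from adjacency): (leaf)

Answer: none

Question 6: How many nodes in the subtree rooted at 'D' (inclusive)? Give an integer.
Answer: 4

Derivation:
Subtree rooted at D contains: D, F, H, J
Count = 4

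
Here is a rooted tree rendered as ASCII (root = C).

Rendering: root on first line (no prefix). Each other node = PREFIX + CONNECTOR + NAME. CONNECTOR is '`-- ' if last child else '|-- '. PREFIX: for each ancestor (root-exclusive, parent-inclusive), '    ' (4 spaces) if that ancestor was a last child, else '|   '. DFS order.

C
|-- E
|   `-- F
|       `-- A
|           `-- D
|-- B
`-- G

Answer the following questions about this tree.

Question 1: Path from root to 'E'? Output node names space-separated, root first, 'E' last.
Answer: C E

Derivation:
Walk down from root: C -> E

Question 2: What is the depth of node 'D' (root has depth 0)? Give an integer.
Answer: 4

Derivation:
Path from root to D: C -> E -> F -> A -> D
Depth = number of edges = 4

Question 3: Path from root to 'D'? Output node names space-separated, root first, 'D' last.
Walk down from root: C -> E -> F -> A -> D

Answer: C E F A D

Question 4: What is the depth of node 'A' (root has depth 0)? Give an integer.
Path from root to A: C -> E -> F -> A
Depth = number of edges = 3

Answer: 3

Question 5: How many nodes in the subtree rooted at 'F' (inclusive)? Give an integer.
Subtree rooted at F contains: A, D, F
Count = 3

Answer: 3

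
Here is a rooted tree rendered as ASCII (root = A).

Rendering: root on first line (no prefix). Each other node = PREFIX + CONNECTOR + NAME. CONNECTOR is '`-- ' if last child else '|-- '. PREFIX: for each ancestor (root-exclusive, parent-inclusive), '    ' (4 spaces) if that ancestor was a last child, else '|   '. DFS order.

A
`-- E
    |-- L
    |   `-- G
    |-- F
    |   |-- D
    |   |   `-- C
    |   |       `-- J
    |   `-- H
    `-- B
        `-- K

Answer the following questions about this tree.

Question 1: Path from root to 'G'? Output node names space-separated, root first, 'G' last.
Answer: A E L G

Derivation:
Walk down from root: A -> E -> L -> G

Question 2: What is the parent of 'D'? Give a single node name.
Scan adjacency: D appears as child of F

Answer: F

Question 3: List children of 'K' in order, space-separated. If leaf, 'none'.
Node K's children (from adjacency): (leaf)

Answer: none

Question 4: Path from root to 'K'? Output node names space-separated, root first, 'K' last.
Walk down from root: A -> E -> B -> K

Answer: A E B K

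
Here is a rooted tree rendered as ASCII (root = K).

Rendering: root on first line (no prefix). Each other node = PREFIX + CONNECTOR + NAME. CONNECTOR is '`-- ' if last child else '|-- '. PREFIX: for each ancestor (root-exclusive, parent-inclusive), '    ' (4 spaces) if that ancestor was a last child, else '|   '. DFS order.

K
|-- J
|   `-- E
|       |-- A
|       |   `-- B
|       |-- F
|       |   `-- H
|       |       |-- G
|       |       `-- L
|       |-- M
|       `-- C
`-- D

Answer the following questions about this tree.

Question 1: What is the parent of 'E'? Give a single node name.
Scan adjacency: E appears as child of J

Answer: J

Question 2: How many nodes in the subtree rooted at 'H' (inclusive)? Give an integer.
Subtree rooted at H contains: G, H, L
Count = 3

Answer: 3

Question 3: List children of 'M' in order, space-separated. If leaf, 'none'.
Answer: none

Derivation:
Node M's children (from adjacency): (leaf)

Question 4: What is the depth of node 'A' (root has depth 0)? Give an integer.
Answer: 3

Derivation:
Path from root to A: K -> J -> E -> A
Depth = number of edges = 3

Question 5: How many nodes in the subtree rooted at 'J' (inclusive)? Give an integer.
Answer: 10

Derivation:
Subtree rooted at J contains: A, B, C, E, F, G, H, J, L, M
Count = 10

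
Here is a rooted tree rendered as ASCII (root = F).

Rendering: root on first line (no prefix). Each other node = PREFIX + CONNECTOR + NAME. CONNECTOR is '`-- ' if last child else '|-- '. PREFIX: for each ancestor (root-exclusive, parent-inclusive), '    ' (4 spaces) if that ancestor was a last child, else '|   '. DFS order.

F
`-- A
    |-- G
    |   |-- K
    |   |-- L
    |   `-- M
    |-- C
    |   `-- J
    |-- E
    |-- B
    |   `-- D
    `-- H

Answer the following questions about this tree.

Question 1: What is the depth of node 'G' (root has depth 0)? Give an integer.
Answer: 2

Derivation:
Path from root to G: F -> A -> G
Depth = number of edges = 2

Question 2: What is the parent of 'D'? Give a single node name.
Answer: B

Derivation:
Scan adjacency: D appears as child of B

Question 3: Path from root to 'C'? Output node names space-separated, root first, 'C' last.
Answer: F A C

Derivation:
Walk down from root: F -> A -> C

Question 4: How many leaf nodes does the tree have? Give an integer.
Leaves (nodes with no children): D, E, H, J, K, L, M

Answer: 7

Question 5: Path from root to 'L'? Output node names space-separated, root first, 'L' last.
Answer: F A G L

Derivation:
Walk down from root: F -> A -> G -> L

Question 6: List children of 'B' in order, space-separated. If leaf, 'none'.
Answer: D

Derivation:
Node B's children (from adjacency): D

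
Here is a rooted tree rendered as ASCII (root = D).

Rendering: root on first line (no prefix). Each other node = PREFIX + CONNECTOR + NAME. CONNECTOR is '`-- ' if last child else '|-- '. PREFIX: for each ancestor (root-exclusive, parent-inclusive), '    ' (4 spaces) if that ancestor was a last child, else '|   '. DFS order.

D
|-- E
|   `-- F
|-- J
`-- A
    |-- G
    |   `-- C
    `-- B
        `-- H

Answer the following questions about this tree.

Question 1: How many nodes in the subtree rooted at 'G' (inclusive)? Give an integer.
Subtree rooted at G contains: C, G
Count = 2

Answer: 2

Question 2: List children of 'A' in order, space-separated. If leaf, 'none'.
Answer: G B

Derivation:
Node A's children (from adjacency): G, B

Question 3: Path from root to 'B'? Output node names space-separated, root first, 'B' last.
Answer: D A B

Derivation:
Walk down from root: D -> A -> B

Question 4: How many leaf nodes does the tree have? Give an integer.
Leaves (nodes with no children): C, F, H, J

Answer: 4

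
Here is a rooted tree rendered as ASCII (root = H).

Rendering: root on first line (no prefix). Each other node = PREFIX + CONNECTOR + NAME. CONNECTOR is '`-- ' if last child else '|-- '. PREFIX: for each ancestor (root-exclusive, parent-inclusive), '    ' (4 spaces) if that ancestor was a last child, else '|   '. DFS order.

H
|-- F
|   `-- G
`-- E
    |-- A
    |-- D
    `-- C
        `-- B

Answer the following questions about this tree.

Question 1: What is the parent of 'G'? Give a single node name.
Scan adjacency: G appears as child of F

Answer: F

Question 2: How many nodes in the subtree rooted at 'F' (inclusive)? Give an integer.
Answer: 2

Derivation:
Subtree rooted at F contains: F, G
Count = 2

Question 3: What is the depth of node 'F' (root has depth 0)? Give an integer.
Path from root to F: H -> F
Depth = number of edges = 1

Answer: 1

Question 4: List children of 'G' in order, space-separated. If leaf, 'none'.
Node G's children (from adjacency): (leaf)

Answer: none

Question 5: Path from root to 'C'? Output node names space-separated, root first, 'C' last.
Walk down from root: H -> E -> C

Answer: H E C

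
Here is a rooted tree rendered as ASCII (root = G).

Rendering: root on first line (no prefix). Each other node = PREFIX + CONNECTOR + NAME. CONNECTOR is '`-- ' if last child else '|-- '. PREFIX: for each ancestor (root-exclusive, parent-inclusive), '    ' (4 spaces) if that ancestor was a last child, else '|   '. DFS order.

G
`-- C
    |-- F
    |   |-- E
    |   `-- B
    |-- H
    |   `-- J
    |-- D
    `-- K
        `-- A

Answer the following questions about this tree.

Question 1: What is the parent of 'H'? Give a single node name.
Scan adjacency: H appears as child of C

Answer: C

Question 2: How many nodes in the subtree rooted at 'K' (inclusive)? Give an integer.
Subtree rooted at K contains: A, K
Count = 2

Answer: 2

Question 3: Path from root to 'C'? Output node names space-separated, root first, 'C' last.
Answer: G C

Derivation:
Walk down from root: G -> C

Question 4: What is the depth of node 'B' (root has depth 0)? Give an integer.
Path from root to B: G -> C -> F -> B
Depth = number of edges = 3

Answer: 3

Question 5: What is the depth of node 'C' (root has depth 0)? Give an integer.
Path from root to C: G -> C
Depth = number of edges = 1

Answer: 1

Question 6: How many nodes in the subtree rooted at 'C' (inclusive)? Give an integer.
Subtree rooted at C contains: A, B, C, D, E, F, H, J, K
Count = 9

Answer: 9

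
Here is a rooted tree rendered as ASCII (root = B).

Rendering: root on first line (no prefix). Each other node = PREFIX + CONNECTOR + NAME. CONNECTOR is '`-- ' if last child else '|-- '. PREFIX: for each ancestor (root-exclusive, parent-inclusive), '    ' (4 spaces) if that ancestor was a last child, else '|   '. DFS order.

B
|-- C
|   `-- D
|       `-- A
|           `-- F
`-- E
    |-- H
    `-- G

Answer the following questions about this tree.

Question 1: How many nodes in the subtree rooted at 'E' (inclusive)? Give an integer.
Subtree rooted at E contains: E, G, H
Count = 3

Answer: 3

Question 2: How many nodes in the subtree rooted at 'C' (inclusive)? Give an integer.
Subtree rooted at C contains: A, C, D, F
Count = 4

Answer: 4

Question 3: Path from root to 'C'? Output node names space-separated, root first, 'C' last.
Answer: B C

Derivation:
Walk down from root: B -> C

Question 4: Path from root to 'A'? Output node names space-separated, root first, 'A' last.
Walk down from root: B -> C -> D -> A

Answer: B C D A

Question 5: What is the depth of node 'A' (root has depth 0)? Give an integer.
Answer: 3

Derivation:
Path from root to A: B -> C -> D -> A
Depth = number of edges = 3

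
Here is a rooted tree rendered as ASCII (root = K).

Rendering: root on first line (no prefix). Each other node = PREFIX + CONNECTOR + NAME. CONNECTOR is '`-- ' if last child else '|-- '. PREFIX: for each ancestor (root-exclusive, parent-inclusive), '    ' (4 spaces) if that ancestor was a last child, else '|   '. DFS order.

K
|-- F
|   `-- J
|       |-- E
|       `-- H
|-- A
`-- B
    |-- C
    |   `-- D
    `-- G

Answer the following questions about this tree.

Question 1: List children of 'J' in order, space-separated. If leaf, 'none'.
Answer: E H

Derivation:
Node J's children (from adjacency): E, H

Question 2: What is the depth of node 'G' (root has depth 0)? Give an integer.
Answer: 2

Derivation:
Path from root to G: K -> B -> G
Depth = number of edges = 2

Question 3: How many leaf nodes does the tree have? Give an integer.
Answer: 5

Derivation:
Leaves (nodes with no children): A, D, E, G, H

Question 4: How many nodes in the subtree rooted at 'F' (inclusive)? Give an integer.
Answer: 4

Derivation:
Subtree rooted at F contains: E, F, H, J
Count = 4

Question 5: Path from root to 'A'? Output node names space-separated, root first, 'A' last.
Answer: K A

Derivation:
Walk down from root: K -> A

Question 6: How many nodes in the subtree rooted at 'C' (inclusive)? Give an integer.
Subtree rooted at C contains: C, D
Count = 2

Answer: 2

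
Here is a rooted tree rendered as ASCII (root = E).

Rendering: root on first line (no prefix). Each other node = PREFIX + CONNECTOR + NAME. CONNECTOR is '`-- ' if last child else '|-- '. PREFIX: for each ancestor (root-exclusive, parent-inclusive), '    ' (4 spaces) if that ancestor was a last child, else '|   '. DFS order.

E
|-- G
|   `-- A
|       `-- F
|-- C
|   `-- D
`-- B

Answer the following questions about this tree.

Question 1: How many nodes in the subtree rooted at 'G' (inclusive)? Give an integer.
Subtree rooted at G contains: A, F, G
Count = 3

Answer: 3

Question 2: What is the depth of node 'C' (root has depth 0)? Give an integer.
Answer: 1

Derivation:
Path from root to C: E -> C
Depth = number of edges = 1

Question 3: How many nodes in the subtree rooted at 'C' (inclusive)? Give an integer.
Answer: 2

Derivation:
Subtree rooted at C contains: C, D
Count = 2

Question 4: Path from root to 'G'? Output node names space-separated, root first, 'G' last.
Answer: E G

Derivation:
Walk down from root: E -> G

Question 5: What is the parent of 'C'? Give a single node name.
Scan adjacency: C appears as child of E

Answer: E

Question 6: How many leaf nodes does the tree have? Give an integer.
Leaves (nodes with no children): B, D, F

Answer: 3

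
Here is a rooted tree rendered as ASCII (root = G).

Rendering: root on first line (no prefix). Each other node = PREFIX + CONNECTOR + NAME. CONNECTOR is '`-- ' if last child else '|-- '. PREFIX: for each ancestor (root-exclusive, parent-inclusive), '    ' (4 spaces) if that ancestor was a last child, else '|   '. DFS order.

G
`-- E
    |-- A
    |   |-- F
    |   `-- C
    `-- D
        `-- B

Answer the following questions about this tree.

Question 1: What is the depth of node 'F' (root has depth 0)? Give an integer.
Path from root to F: G -> E -> A -> F
Depth = number of edges = 3

Answer: 3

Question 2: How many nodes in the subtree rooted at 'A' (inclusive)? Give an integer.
Subtree rooted at A contains: A, C, F
Count = 3

Answer: 3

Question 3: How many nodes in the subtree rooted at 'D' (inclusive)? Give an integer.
Subtree rooted at D contains: B, D
Count = 2

Answer: 2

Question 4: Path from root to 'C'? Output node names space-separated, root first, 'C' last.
Walk down from root: G -> E -> A -> C

Answer: G E A C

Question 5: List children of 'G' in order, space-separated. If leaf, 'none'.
Answer: E

Derivation:
Node G's children (from adjacency): E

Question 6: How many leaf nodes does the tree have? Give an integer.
Leaves (nodes with no children): B, C, F

Answer: 3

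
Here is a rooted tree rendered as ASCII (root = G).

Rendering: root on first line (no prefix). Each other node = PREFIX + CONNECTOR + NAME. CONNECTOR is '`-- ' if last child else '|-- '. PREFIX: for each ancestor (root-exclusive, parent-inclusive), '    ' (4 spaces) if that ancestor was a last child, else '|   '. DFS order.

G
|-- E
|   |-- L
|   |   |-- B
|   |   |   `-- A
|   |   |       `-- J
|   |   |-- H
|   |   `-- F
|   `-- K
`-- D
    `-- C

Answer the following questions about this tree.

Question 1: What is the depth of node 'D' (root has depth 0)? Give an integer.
Path from root to D: G -> D
Depth = number of edges = 1

Answer: 1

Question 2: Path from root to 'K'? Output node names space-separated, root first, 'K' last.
Walk down from root: G -> E -> K

Answer: G E K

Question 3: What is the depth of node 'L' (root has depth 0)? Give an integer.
Answer: 2

Derivation:
Path from root to L: G -> E -> L
Depth = number of edges = 2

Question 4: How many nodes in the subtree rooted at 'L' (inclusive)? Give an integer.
Answer: 6

Derivation:
Subtree rooted at L contains: A, B, F, H, J, L
Count = 6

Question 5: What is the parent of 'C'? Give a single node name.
Scan adjacency: C appears as child of D

Answer: D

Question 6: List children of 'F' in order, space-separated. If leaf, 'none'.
Node F's children (from adjacency): (leaf)

Answer: none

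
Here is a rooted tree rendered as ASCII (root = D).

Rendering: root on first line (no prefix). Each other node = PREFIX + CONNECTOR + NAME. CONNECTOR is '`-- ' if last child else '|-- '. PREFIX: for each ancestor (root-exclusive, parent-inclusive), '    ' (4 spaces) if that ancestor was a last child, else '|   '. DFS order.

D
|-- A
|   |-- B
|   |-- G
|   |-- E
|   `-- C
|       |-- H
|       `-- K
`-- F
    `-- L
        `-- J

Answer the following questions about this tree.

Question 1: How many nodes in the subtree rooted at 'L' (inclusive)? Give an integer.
Subtree rooted at L contains: J, L
Count = 2

Answer: 2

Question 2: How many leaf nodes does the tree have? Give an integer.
Answer: 6

Derivation:
Leaves (nodes with no children): B, E, G, H, J, K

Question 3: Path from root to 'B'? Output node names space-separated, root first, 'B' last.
Answer: D A B

Derivation:
Walk down from root: D -> A -> B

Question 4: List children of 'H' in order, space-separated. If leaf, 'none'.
Answer: none

Derivation:
Node H's children (from adjacency): (leaf)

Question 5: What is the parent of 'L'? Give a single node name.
Answer: F

Derivation:
Scan adjacency: L appears as child of F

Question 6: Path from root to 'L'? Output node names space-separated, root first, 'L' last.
Answer: D F L

Derivation:
Walk down from root: D -> F -> L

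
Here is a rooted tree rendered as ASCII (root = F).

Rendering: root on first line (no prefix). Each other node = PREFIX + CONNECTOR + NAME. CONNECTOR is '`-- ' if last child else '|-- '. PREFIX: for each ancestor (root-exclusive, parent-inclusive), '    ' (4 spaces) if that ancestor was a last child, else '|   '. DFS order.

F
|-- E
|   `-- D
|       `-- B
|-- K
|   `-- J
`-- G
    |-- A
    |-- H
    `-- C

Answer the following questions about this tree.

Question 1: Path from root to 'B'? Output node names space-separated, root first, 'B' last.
Walk down from root: F -> E -> D -> B

Answer: F E D B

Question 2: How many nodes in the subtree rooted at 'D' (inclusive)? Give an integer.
Answer: 2

Derivation:
Subtree rooted at D contains: B, D
Count = 2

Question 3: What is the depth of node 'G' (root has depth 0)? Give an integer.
Path from root to G: F -> G
Depth = number of edges = 1

Answer: 1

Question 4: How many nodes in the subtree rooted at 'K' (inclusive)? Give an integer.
Answer: 2

Derivation:
Subtree rooted at K contains: J, K
Count = 2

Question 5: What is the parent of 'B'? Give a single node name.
Answer: D

Derivation:
Scan adjacency: B appears as child of D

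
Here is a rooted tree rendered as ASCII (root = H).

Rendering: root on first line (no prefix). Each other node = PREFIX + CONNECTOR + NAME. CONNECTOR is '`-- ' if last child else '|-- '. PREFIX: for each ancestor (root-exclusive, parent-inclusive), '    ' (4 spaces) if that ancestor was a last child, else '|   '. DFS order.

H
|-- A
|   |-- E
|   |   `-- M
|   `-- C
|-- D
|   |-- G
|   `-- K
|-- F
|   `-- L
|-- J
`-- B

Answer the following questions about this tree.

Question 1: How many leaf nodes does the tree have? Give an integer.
Leaves (nodes with no children): B, C, G, J, K, L, M

Answer: 7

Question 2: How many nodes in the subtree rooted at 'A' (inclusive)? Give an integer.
Answer: 4

Derivation:
Subtree rooted at A contains: A, C, E, M
Count = 4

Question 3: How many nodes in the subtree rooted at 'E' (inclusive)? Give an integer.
Answer: 2

Derivation:
Subtree rooted at E contains: E, M
Count = 2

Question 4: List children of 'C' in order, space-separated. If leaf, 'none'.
Node C's children (from adjacency): (leaf)

Answer: none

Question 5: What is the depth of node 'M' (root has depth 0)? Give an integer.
Path from root to M: H -> A -> E -> M
Depth = number of edges = 3

Answer: 3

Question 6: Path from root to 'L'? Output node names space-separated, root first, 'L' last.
Answer: H F L

Derivation:
Walk down from root: H -> F -> L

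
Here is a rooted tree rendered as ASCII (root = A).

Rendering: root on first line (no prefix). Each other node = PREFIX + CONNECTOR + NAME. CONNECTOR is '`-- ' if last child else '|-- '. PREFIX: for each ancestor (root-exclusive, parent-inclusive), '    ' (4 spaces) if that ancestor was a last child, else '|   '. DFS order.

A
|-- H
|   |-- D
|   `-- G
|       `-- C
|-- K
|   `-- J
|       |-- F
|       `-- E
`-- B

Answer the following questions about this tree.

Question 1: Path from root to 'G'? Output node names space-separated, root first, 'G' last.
Walk down from root: A -> H -> G

Answer: A H G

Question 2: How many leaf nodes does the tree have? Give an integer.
Leaves (nodes with no children): B, C, D, E, F

Answer: 5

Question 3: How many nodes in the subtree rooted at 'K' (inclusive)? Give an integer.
Subtree rooted at K contains: E, F, J, K
Count = 4

Answer: 4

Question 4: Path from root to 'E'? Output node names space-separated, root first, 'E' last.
Answer: A K J E

Derivation:
Walk down from root: A -> K -> J -> E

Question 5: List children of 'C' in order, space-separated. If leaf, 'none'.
Answer: none

Derivation:
Node C's children (from adjacency): (leaf)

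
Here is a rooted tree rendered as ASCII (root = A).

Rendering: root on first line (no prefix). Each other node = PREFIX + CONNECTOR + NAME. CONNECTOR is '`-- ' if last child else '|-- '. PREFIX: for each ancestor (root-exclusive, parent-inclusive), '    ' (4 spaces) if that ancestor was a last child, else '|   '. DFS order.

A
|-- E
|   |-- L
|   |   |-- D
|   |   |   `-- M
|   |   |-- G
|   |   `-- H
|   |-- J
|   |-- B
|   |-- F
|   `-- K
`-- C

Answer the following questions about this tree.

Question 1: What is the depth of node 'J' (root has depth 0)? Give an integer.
Answer: 2

Derivation:
Path from root to J: A -> E -> J
Depth = number of edges = 2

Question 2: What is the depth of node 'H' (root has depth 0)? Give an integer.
Path from root to H: A -> E -> L -> H
Depth = number of edges = 3

Answer: 3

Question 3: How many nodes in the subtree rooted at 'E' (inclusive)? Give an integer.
Subtree rooted at E contains: B, D, E, F, G, H, J, K, L, M
Count = 10

Answer: 10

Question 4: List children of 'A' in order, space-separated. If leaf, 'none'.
Answer: E C

Derivation:
Node A's children (from adjacency): E, C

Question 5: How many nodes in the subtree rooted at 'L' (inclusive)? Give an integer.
Subtree rooted at L contains: D, G, H, L, M
Count = 5

Answer: 5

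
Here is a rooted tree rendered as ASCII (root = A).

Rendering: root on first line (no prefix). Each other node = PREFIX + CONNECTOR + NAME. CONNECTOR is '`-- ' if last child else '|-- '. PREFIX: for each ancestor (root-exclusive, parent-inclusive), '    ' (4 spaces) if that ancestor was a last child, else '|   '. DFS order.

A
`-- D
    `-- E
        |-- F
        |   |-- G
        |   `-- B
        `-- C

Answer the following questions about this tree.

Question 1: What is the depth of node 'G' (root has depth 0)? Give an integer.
Path from root to G: A -> D -> E -> F -> G
Depth = number of edges = 4

Answer: 4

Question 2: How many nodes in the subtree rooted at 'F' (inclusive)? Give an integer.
Answer: 3

Derivation:
Subtree rooted at F contains: B, F, G
Count = 3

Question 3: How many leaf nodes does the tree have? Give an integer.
Leaves (nodes with no children): B, C, G

Answer: 3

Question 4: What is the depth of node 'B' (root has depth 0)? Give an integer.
Path from root to B: A -> D -> E -> F -> B
Depth = number of edges = 4

Answer: 4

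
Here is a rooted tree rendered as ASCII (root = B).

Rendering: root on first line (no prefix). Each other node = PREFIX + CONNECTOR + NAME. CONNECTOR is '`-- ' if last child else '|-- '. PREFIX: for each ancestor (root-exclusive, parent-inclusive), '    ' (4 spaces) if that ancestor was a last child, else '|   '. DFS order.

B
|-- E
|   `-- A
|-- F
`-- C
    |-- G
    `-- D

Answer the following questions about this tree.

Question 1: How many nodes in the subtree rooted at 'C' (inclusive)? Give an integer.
Subtree rooted at C contains: C, D, G
Count = 3

Answer: 3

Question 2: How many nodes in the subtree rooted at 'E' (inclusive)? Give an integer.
Answer: 2

Derivation:
Subtree rooted at E contains: A, E
Count = 2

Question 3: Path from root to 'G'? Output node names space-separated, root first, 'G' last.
Answer: B C G

Derivation:
Walk down from root: B -> C -> G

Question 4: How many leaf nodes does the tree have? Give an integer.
Leaves (nodes with no children): A, D, F, G

Answer: 4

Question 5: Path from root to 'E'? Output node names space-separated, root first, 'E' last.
Walk down from root: B -> E

Answer: B E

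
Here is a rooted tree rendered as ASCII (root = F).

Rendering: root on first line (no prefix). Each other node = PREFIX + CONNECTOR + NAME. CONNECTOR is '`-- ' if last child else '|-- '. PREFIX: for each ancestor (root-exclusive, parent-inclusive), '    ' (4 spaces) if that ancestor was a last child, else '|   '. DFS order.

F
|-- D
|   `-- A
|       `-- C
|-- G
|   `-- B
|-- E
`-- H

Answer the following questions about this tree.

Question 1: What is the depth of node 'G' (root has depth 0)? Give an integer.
Answer: 1

Derivation:
Path from root to G: F -> G
Depth = number of edges = 1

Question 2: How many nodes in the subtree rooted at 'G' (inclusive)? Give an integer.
Answer: 2

Derivation:
Subtree rooted at G contains: B, G
Count = 2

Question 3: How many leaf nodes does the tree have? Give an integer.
Leaves (nodes with no children): B, C, E, H

Answer: 4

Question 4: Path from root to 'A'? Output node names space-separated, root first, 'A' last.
Walk down from root: F -> D -> A

Answer: F D A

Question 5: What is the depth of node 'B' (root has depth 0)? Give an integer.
Path from root to B: F -> G -> B
Depth = number of edges = 2

Answer: 2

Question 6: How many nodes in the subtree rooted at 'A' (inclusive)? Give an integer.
Answer: 2

Derivation:
Subtree rooted at A contains: A, C
Count = 2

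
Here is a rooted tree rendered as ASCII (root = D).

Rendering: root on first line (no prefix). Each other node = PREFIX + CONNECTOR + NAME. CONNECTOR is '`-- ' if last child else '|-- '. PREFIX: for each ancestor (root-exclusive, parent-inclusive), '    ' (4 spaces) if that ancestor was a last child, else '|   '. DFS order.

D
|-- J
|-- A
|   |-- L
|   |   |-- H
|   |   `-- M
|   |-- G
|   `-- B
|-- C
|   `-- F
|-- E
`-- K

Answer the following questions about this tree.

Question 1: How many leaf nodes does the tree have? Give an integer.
Leaves (nodes with no children): B, E, F, G, H, J, K, M

Answer: 8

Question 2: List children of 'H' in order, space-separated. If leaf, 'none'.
Node H's children (from adjacency): (leaf)

Answer: none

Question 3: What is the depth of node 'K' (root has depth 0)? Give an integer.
Path from root to K: D -> K
Depth = number of edges = 1

Answer: 1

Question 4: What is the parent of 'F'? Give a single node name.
Scan adjacency: F appears as child of C

Answer: C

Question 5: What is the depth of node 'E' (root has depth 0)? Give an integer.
Path from root to E: D -> E
Depth = number of edges = 1

Answer: 1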